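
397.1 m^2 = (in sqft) 4274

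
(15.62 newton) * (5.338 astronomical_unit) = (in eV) 7.785e+31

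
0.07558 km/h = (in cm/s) 2.099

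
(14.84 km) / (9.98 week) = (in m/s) 0.002459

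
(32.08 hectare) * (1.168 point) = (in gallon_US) 3.492e+04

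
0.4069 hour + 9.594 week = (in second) 5.804e+06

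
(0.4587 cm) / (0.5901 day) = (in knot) 1.749e-07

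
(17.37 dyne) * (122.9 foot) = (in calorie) 0.001555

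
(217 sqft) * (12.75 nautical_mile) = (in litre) 4.76e+08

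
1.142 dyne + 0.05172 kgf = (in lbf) 0.114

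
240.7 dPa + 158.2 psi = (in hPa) 1.091e+04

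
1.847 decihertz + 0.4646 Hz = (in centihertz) 64.93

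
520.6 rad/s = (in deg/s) 2.983e+04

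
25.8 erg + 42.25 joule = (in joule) 42.25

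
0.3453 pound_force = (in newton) 1.536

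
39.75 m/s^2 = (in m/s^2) 39.75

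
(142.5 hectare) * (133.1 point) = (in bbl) 4.209e+05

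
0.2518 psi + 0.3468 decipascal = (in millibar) 17.36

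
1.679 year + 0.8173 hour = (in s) 5.295e+07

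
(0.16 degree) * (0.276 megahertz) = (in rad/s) 770.7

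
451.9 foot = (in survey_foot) 451.9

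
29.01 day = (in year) 0.07948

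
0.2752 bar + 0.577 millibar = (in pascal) 2.758e+04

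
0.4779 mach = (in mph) 364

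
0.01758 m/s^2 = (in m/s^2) 0.01758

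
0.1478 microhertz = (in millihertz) 0.0001478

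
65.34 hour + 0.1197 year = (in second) 4.01e+06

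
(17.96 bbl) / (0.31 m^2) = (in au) 6.157e-11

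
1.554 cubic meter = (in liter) 1554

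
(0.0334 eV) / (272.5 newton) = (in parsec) 6.364e-40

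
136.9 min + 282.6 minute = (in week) 0.04162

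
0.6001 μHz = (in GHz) 6.001e-16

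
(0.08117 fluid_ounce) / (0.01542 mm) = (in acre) 3.847e-05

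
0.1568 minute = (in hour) 0.002613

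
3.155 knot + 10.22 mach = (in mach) 10.22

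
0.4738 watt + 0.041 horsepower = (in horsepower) 0.04164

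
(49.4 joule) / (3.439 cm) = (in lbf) 322.9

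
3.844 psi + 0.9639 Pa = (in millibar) 265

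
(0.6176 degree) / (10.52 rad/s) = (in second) 0.001025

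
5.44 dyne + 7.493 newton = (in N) 7.493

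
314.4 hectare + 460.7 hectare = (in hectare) 775.1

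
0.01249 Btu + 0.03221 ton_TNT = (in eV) 8.411e+26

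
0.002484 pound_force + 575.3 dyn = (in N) 0.0168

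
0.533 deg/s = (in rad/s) 0.009303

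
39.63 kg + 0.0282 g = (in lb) 87.37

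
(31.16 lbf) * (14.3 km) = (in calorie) 4.737e+05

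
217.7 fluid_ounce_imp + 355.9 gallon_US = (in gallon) 357.5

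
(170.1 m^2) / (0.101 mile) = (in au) 6.995e-12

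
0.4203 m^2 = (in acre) 0.0001039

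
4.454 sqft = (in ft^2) 4.454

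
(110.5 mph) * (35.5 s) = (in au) 1.172e-08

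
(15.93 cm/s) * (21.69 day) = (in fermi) 2.985e+20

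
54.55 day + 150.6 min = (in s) 4.722e+06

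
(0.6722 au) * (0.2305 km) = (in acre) 5.728e+09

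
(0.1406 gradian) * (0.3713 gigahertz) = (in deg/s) 4.698e+07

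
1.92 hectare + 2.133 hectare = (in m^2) 4.053e+04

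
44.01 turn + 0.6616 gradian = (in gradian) 1.76e+04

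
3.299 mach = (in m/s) 1123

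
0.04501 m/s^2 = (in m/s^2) 0.04501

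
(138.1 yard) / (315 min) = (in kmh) 0.02405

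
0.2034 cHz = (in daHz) 0.0002034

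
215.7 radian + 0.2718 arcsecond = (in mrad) 2.157e+05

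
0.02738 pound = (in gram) 12.42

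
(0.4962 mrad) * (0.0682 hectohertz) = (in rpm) 0.03232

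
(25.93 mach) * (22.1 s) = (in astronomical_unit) 1.304e-06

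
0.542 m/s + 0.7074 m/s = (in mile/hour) 2.795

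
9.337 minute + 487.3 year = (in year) 487.3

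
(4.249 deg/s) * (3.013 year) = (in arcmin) 2.422e+10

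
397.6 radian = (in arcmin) 1.367e+06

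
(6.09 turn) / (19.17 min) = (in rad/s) 0.03327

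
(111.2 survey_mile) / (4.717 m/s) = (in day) 0.4391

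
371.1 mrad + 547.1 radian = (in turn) 87.13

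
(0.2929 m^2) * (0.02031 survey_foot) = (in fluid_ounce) 61.31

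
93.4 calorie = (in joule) 390.8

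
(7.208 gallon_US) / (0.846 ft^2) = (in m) 0.3472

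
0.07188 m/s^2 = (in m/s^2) 0.07188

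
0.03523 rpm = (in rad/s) 0.003689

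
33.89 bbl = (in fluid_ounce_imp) 1.896e+05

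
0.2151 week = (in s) 1.301e+05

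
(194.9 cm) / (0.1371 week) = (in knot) 4.569e-05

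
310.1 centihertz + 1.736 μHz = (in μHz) 3.101e+06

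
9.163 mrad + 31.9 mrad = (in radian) 0.04106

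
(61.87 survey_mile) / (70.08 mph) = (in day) 0.03679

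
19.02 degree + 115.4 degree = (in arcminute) 8065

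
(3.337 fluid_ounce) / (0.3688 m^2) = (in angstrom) 2.676e+06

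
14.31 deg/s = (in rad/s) 0.2498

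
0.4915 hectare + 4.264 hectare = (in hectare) 4.755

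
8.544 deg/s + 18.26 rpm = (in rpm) 19.68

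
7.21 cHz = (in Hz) 0.0721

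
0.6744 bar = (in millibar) 674.4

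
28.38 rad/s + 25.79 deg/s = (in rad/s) 28.83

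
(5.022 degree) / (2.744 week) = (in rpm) 5.043e-07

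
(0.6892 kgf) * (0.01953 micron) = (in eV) 8.239e+11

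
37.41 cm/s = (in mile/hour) 0.8368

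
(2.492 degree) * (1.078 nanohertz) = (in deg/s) 2.686e-09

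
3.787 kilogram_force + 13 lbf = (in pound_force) 21.35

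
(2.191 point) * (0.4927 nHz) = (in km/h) 1.371e-12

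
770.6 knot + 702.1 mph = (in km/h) 2557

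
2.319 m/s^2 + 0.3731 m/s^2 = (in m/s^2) 2.692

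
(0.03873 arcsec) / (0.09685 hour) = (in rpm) 5.143e-09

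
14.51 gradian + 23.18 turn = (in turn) 23.22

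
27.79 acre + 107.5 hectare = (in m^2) 1.187e+06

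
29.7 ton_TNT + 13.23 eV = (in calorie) 2.97e+10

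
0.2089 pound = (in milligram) 9.476e+04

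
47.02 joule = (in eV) 2.935e+20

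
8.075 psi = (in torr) 417.6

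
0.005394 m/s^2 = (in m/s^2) 0.005394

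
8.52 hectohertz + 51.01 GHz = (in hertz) 5.101e+10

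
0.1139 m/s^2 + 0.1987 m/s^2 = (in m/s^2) 0.3126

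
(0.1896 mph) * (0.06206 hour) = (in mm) 1.894e+04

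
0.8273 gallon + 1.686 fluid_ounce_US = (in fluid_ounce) 107.6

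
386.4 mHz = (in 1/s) 0.3864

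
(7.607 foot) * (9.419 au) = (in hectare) 3.267e+08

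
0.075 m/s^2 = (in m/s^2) 0.075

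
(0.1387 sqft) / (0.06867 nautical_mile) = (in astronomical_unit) 6.773e-16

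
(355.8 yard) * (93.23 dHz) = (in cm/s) 3.033e+05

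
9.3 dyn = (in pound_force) 2.091e-05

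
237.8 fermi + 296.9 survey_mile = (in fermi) 4.778e+20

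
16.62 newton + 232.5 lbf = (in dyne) 1.051e+08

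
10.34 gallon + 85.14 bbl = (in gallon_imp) 2986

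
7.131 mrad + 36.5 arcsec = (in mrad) 7.308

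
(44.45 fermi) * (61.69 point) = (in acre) 2.39e-19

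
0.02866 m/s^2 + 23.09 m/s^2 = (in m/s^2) 23.12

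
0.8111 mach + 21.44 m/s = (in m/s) 297.6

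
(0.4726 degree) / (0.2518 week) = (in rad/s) 5.416e-08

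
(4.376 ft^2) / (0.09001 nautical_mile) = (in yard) 0.002667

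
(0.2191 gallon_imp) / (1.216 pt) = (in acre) 0.0005738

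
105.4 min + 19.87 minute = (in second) 7516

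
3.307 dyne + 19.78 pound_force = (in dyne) 8.799e+06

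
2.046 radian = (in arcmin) 7034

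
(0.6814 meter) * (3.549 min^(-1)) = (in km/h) 0.1451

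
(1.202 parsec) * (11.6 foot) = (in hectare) 1.311e+13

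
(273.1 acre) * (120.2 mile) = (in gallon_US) 5.648e+13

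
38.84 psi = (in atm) 2.643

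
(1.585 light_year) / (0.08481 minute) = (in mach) 8.654e+12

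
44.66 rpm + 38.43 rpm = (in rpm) 83.09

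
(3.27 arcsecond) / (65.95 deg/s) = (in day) 1.594e-10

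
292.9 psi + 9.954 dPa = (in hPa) 2.019e+04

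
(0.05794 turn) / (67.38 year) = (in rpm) 1.636e-09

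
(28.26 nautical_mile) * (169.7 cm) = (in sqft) 9.56e+05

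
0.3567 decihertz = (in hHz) 0.0003567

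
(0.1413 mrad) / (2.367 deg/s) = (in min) 5.701e-05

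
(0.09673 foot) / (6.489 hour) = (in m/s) 1.262e-06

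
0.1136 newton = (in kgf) 0.01158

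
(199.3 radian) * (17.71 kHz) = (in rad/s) 3.53e+06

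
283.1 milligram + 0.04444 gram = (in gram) 0.3275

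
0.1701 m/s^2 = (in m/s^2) 0.1701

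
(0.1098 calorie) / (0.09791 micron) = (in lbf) 1.055e+06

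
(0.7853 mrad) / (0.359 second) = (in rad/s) 0.002187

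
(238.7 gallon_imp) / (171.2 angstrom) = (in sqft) 6.823e+08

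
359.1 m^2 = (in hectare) 0.03591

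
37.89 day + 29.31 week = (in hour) 5833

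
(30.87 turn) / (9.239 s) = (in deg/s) 1203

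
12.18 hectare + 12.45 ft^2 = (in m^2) 1.218e+05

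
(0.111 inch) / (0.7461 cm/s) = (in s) 0.3779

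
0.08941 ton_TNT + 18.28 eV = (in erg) 3.741e+15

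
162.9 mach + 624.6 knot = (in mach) 163.8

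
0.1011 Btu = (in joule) 106.7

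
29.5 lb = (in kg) 13.38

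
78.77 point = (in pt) 78.77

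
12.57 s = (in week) 2.078e-05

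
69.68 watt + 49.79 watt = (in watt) 119.5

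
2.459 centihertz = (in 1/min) 1.475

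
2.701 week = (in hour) 453.8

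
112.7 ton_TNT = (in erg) 4.715e+18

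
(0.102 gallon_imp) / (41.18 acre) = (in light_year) 2.941e-25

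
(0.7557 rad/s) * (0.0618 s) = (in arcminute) 160.6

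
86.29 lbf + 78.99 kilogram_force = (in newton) 1158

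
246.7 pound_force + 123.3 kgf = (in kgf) 235.2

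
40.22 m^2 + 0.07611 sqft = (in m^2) 40.23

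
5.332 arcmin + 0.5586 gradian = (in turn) 0.001643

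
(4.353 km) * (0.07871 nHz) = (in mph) 7.664e-07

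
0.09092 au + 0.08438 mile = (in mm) 1.36e+13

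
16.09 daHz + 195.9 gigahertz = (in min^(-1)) 1.175e+13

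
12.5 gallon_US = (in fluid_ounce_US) 1600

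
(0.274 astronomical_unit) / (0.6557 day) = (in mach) 2125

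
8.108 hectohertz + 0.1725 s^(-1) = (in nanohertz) 8.11e+11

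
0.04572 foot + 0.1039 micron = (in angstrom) 1.394e+08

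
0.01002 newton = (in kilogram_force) 0.001022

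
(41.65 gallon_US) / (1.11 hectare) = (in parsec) 4.603e-22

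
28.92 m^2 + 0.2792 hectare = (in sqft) 3.036e+04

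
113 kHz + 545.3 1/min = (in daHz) 1.13e+04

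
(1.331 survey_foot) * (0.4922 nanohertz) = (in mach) 5.864e-13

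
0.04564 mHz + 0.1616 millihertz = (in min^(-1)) 0.01243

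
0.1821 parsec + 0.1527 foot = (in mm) 5.619e+18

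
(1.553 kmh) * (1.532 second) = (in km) 0.0006609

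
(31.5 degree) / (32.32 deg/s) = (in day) 1.128e-05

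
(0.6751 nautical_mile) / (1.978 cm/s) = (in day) 0.7316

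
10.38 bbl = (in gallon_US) 436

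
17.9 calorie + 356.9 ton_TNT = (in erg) 1.493e+19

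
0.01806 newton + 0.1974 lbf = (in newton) 0.8961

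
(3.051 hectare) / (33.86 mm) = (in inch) 3.547e+07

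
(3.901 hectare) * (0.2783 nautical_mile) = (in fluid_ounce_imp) 7.076e+11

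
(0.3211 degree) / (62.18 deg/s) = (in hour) 1.434e-06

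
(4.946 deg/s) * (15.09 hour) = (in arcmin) 1.612e+07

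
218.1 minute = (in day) 0.1515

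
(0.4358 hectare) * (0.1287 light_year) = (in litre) 5.306e+21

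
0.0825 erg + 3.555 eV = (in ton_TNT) 1.972e-18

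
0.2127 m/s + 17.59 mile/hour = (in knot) 15.7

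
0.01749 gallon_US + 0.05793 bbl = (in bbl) 0.05835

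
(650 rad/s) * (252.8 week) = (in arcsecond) 2.05e+16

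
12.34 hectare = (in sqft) 1.328e+06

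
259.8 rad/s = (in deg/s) 1.489e+04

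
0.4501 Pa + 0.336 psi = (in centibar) 2.317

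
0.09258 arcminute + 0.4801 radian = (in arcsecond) 9.903e+04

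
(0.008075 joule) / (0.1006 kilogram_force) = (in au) 5.471e-14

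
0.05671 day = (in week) 0.008101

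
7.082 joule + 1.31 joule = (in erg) 8.392e+07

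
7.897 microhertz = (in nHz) 7897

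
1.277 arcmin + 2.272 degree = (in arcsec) 8256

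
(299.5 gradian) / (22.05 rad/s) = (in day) 2.469e-06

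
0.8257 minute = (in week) 8.191e-05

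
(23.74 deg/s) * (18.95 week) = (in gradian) 3.023e+08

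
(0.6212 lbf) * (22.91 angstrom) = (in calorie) 1.513e-09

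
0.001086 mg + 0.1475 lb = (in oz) 2.36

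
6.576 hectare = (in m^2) 6.576e+04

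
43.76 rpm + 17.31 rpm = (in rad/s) 6.395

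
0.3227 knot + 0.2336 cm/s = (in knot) 0.3272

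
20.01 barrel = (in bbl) 20.01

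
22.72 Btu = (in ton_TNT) 5.729e-06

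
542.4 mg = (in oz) 0.01913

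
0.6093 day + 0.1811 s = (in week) 0.08704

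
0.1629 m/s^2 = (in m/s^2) 0.1629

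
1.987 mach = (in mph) 1513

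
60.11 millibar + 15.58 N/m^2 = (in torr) 45.2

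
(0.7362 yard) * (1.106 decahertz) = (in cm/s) 744.5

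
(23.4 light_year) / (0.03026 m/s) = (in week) 1.21e+13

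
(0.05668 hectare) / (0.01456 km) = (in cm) 3893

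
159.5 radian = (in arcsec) 3.29e+07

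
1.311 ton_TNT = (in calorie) 1.311e+09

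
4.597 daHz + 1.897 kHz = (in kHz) 1.943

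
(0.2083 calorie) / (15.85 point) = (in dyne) 1.559e+07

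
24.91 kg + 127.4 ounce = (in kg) 28.52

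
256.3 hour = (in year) 0.02926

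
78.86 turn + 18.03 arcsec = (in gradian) 3.154e+04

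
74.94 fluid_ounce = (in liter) 2.216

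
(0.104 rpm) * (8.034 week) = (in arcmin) 1.819e+08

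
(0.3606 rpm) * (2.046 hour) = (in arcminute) 9.562e+05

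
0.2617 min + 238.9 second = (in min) 4.243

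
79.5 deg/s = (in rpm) 13.25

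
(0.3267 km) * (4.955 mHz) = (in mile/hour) 3.621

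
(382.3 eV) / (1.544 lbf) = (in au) 5.962e-29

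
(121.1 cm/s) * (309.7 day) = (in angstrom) 3.24e+17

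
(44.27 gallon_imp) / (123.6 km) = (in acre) 4.024e-10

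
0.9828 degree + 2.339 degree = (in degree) 3.322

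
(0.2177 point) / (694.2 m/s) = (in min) 1.844e-09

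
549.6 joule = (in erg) 5.496e+09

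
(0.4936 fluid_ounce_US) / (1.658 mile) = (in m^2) 5.471e-09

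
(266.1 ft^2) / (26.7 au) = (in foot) 2.031e-11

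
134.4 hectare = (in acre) 332.1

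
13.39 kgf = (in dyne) 1.313e+07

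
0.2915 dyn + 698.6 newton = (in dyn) 6.986e+07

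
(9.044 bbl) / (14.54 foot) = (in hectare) 3.244e-05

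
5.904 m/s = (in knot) 11.48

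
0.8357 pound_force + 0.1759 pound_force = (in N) 4.5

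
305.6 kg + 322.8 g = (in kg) 305.9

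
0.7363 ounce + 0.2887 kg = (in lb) 0.6825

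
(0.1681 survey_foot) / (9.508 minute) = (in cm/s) 0.008981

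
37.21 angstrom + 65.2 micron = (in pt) 0.1848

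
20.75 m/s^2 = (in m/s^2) 20.75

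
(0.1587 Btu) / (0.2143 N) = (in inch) 3.076e+04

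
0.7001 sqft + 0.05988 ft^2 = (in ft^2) 0.76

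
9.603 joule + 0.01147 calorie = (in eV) 6.024e+19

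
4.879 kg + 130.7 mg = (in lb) 10.76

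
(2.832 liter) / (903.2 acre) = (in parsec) 2.511e-26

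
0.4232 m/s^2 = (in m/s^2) 0.4232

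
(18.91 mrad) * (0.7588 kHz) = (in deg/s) 822.1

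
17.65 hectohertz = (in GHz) 1.765e-06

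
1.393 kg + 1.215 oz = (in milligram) 1.427e+06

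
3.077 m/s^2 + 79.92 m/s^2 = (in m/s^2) 83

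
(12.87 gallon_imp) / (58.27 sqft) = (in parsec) 3.503e-19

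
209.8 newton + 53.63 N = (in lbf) 59.22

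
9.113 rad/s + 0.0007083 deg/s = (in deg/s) 522.1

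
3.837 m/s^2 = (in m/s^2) 3.837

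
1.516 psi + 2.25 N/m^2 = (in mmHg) 78.42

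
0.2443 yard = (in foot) 0.7329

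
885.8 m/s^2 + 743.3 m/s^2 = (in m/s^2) 1629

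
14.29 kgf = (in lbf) 31.5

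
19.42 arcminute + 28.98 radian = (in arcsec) 5.979e+06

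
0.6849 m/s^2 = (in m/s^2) 0.6849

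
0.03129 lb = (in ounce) 0.5006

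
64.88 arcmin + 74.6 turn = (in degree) 2.686e+04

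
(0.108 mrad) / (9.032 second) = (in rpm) 0.0001142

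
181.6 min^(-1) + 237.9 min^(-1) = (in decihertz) 69.92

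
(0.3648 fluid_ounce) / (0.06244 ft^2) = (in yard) 0.002034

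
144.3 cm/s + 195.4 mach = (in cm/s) 6.654e+06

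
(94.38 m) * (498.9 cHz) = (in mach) 1.383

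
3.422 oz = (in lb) 0.2139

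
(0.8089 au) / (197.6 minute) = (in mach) 2.998e+04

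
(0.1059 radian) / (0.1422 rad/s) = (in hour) 0.0002069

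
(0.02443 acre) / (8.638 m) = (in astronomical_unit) 7.651e-11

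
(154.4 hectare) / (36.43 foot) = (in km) 139.1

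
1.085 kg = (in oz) 38.27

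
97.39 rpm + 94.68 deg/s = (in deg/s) 679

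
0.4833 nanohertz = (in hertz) 4.833e-10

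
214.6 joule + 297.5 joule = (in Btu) 0.4854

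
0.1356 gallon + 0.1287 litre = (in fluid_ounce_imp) 22.6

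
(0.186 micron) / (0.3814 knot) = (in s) 9.48e-07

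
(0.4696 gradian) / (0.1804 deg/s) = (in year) 7.429e-08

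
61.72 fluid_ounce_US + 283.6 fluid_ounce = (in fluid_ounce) 345.3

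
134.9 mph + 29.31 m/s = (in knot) 174.2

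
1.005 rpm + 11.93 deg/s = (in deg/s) 17.96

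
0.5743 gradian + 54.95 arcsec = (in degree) 0.5321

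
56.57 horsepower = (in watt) 4.218e+04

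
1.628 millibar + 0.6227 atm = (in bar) 0.6326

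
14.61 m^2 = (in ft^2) 157.3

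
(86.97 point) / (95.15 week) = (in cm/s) 5.332e-08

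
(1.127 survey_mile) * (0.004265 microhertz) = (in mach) 2.272e-08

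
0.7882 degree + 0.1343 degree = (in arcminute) 55.35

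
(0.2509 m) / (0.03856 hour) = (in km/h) 0.006507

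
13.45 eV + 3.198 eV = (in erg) 2.667e-11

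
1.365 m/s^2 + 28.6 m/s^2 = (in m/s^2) 29.96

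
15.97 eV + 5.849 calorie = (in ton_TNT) 5.849e-09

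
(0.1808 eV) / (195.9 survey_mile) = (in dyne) 9.188e-21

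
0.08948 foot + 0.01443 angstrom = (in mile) 1.695e-05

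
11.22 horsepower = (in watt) 8367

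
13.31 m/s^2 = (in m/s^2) 13.31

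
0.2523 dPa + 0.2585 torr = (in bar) 0.0003449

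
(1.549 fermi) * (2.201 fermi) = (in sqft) 3.67e-29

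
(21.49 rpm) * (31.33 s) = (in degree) 4040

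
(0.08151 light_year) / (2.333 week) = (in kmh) 1.967e+09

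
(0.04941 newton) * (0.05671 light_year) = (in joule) 2.651e+13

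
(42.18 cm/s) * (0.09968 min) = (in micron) 2.523e+06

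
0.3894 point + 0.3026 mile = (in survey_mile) 0.3026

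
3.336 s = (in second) 3.336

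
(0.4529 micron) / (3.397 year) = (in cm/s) 4.228e-13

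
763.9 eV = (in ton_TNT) 2.925e-26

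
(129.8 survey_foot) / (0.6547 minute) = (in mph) 2.253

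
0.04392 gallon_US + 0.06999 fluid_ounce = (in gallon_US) 0.04447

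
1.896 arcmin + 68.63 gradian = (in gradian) 68.67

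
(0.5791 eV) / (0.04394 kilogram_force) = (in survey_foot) 7.064e-19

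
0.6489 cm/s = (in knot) 0.01261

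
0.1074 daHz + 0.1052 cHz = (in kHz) 0.001075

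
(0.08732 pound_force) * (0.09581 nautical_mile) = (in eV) 4.302e+20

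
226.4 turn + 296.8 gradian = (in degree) 8.177e+04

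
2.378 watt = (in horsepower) 0.003189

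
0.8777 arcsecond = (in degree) 0.0002438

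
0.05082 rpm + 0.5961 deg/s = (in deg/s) 0.901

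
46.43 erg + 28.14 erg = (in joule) 7.457e-06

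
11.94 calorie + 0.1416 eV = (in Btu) 0.04735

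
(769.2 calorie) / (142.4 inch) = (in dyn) 8.898e+07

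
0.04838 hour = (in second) 174.2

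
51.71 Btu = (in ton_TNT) 1.304e-05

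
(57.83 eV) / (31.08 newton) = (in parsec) 9.661e-36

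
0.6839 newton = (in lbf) 0.1537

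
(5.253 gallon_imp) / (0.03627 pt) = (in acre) 0.4612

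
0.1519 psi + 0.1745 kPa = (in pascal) 1222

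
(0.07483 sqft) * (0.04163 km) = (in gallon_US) 76.45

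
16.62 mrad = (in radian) 0.01662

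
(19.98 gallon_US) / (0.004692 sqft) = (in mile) 0.1078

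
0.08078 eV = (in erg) 1.294e-13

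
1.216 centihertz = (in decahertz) 0.001216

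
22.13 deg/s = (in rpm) 3.688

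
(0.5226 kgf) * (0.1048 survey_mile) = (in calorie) 206.6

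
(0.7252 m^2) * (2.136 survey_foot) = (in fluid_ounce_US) 1.597e+04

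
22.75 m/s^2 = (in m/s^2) 22.75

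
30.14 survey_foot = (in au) 6.141e-11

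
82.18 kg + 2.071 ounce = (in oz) 2901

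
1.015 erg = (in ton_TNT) 2.426e-17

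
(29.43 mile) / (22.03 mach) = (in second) 6.314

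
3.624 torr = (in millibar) 4.832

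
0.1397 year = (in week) 7.284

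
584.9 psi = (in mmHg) 3.025e+04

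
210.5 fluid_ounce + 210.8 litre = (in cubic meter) 0.217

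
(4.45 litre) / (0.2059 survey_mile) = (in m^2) 1.343e-05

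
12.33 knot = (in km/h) 22.84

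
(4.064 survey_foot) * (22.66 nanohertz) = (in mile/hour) 6.279e-08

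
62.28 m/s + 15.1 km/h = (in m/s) 66.47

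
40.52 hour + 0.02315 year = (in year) 0.02778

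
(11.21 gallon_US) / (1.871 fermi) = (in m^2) 2.268e+13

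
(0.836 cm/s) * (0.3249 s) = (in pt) 7.699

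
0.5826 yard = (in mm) 532.7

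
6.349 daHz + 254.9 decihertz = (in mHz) 8.898e+04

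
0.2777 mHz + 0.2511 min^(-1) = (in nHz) 4.463e+06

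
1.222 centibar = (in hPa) 12.22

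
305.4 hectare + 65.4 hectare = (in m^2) 3.708e+06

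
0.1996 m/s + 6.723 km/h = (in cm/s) 206.7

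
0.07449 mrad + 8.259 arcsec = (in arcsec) 23.62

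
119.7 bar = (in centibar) 1.197e+04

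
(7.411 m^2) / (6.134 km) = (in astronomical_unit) 8.076e-15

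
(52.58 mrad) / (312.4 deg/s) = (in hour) 2.679e-06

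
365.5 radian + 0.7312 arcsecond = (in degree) 2.094e+04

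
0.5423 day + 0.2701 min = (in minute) 781.2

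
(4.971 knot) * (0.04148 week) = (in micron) 6.416e+10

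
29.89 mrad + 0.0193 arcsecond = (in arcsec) 6165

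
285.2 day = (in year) 0.7814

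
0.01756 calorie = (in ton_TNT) 1.756e-11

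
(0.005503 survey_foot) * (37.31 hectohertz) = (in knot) 12.16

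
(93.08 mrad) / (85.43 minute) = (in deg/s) 0.00104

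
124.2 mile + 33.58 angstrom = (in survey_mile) 124.2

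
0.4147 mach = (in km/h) 508.3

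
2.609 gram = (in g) 2.609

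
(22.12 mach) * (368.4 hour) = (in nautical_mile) 5.394e+06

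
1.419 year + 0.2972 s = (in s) 4.475e+07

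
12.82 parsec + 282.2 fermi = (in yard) 4.326e+17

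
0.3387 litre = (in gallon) 0.08948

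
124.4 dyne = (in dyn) 124.4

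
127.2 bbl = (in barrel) 127.2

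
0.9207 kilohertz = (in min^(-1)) 5.524e+04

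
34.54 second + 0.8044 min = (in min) 1.38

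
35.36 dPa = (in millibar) 0.03536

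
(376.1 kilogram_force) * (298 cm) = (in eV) 6.86e+22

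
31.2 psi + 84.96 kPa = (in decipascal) 3.001e+06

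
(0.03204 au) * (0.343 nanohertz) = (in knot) 3.196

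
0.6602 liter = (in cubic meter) 0.0006602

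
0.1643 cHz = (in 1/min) 0.09858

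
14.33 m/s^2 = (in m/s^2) 14.33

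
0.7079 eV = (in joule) 1.134e-19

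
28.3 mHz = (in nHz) 2.83e+07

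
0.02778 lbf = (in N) 0.1236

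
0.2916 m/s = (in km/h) 1.05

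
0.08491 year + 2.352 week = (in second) 4.1e+06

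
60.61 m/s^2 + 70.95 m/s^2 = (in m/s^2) 131.6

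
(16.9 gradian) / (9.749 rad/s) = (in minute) 0.0004538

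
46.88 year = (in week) 2444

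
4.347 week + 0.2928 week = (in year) 0.08898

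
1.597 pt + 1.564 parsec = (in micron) 4.826e+22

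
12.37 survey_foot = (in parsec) 1.222e-16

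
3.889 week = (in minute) 3.92e+04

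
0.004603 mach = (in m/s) 1.567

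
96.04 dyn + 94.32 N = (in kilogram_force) 9.618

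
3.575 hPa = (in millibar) 3.575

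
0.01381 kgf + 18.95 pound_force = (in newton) 84.43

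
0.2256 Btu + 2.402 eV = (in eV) 1.486e+21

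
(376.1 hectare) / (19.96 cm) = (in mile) 1.171e+04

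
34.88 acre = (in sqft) 1.519e+06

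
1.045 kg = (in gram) 1045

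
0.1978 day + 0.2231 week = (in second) 1.52e+05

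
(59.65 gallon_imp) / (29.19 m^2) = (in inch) 0.3657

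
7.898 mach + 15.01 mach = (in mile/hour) 1.745e+04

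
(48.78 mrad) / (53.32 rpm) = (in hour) 2.427e-06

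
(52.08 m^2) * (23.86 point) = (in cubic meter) 0.4384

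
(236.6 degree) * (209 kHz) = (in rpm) 8.242e+06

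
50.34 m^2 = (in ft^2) 541.9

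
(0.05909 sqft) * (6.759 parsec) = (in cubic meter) 1.145e+15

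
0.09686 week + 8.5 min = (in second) 5.909e+04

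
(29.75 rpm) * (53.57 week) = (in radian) 1.009e+08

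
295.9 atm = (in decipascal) 2.998e+08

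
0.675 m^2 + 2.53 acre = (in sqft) 1.102e+05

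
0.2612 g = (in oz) 0.009214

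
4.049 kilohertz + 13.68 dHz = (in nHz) 4.05e+12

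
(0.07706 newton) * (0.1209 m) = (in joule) 0.009317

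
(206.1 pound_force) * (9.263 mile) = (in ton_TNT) 0.003266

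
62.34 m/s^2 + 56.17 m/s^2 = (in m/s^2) 118.5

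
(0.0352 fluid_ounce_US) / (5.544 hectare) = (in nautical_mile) 1.014e-14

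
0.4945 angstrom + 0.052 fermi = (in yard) 5.408e-11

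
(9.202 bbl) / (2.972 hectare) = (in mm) 0.04923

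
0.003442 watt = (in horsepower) 4.616e-06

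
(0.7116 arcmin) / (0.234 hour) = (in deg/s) 1.408e-05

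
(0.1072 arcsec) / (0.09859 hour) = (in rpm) 1.398e-08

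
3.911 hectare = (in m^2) 3.911e+04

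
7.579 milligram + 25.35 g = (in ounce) 0.8945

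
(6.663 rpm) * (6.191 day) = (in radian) 3.732e+05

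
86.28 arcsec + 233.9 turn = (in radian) 1470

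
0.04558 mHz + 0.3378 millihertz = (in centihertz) 0.03834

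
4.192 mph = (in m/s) 1.874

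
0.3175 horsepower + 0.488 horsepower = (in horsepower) 0.8055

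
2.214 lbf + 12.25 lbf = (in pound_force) 14.46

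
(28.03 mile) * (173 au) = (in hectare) 1.167e+14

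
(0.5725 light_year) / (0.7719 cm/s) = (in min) 1.169e+16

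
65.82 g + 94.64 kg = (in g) 9.471e+04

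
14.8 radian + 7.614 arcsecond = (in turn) 2.355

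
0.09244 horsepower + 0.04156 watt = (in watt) 68.97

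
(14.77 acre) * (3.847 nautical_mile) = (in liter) 4.259e+11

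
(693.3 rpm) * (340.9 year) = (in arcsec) 1.61e+17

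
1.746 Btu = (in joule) 1842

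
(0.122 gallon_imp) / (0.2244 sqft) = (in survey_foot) 0.08728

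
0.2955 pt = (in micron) 104.2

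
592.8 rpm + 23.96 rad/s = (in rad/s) 86.04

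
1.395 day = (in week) 0.1993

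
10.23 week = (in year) 0.1962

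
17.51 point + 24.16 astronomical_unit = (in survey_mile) 2.246e+09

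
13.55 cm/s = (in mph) 0.3031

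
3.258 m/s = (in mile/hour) 7.288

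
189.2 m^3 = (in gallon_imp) 4.162e+04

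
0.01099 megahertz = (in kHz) 10.99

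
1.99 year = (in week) 103.8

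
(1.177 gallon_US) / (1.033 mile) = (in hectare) 2.68e-10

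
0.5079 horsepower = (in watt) 378.7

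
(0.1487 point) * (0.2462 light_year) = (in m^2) 1.222e+11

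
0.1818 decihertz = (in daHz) 0.001818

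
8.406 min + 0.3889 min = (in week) 0.0008725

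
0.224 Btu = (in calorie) 56.48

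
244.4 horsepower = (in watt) 1.822e+05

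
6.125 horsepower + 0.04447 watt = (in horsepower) 6.125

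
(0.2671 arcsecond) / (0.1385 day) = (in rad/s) 1.082e-10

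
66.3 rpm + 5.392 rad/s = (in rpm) 117.8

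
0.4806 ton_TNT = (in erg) 2.011e+16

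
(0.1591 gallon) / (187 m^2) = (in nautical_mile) 1.739e-09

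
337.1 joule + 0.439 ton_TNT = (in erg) 1.837e+16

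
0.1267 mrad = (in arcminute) 0.4356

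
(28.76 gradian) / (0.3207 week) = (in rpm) 2.224e-05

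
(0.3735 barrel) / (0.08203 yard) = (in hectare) 7.917e-05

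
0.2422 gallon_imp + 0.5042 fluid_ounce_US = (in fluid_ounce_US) 37.74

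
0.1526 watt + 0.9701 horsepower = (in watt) 723.6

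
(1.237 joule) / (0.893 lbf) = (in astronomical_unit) 2.082e-12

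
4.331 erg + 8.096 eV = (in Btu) 4.105e-10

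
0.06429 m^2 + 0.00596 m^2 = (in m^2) 0.07025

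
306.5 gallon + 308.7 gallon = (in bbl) 14.65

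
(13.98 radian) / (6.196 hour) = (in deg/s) 0.03591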